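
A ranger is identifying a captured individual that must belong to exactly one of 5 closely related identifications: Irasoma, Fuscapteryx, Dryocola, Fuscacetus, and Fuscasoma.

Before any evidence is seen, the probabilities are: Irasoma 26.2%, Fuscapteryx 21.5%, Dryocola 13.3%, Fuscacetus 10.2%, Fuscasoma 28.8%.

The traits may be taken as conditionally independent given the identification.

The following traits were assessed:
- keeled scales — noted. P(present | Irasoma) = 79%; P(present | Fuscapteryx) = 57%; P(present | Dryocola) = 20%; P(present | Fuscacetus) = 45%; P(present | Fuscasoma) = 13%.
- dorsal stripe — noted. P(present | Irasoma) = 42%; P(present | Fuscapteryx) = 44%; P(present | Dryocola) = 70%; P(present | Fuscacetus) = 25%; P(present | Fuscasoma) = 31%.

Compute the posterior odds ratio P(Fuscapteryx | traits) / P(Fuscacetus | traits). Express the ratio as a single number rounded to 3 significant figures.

The normalizing constant cancels in an odds ratio, so compute prior × likelihood for the two hypotheses only:
  Fuscapteryx: 0.215 × 0.57 × 0.44 = 0.053922
  Fuscacetus: 0.102 × 0.45 × 0.25 = 0.011475
Posterior odds = 0.053922 / 0.011475 ≈ 4.70.

4.70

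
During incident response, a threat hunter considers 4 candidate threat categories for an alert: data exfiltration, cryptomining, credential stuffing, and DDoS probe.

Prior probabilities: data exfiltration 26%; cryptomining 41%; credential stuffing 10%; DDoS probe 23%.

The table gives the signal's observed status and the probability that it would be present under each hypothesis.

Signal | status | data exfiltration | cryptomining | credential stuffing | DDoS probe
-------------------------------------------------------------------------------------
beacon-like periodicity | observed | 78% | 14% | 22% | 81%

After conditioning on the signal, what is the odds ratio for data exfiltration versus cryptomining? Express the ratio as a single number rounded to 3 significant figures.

3.53

Posterior odds equal prior odds times the likelihood ratio; only the two competing hypotheses matter.
  data exfiltration: 0.26 × 0.78 = 0.2028
  cryptomining: 0.41 × 0.14 = 0.0574
Posterior odds = 0.2028 / 0.0574 ≈ 3.53.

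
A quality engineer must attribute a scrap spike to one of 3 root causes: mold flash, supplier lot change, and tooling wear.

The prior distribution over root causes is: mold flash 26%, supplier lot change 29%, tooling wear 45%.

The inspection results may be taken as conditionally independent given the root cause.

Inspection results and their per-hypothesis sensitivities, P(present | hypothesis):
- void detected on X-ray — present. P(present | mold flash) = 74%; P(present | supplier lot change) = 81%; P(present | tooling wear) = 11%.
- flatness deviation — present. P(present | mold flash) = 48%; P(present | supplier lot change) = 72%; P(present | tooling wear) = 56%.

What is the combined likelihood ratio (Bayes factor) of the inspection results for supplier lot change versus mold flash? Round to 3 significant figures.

1.64

Take the product of per-inspection result likelihoods under each hypothesis, then divide.
  supplier lot change: 0.81 × 0.72 = 0.5832
  mold flash: 0.74 × 0.48 = 0.3552
Bayes factor = 0.5832 / 0.3552 ≈ 1.64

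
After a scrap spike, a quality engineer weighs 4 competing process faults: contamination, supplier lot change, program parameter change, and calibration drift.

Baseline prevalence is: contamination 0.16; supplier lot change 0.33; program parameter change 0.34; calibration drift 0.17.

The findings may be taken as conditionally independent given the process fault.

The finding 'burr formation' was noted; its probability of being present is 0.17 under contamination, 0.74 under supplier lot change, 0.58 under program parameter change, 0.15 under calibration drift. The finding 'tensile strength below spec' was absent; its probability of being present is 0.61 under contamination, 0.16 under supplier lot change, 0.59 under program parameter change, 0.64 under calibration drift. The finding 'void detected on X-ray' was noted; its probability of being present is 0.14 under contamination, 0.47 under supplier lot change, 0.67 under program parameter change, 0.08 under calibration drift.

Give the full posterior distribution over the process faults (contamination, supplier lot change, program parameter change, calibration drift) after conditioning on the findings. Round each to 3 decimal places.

For each hypothesis, the unnormalized posterior weight is prior × product of the finding likelihoods (using 1 − P(present | H) for each absent finding):
  contamination: 0.16 × 0.17 × (1 − 0.61) × 0.14 = 0.0014851
  supplier lot change: 0.33 × 0.74 × (1 − 0.16) × 0.47 = 0.09641
  program parameter change: 0.34 × 0.58 × (1 − 0.59) × 0.67 = 0.054171
  calibration drift: 0.17 × 0.15 × (1 − 0.64) × 0.08 = 0.0007344
Marginal likelihood of the evidence = 0.1528.
P(contamination | evidence) = 0.0014851 / 0.1528 ≈ 0.010
P(supplier lot change | evidence) = 0.09641 / 0.1528 ≈ 0.631
P(program parameter change | evidence) = 0.054171 / 0.1528 ≈ 0.355
P(calibration drift | evidence) = 0.0007344 / 0.1528 ≈ 0.005

0.010, 0.631, 0.355, 0.005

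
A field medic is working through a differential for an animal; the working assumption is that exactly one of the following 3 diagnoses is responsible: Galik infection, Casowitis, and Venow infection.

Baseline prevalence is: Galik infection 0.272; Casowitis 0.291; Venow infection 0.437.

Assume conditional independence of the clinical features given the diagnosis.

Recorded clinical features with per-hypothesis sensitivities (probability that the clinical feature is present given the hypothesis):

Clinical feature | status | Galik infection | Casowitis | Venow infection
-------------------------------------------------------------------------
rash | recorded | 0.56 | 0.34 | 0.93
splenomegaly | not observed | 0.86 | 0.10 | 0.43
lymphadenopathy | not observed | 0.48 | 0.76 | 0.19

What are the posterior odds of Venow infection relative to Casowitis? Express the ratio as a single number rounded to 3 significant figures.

8.78

Unnormalized posterior weight (prior times the clinical feature likelihoods) for each of the two hypotheses (using 1 − P(present | H) for each absent clinical feature):
  Venow infection: 0.437 × 0.93 × (1 − 0.43) × (1 − 0.19) = 0.18764
  Casowitis: 0.291 × 0.34 × (1 − 0.10) × (1 − 0.76) = 0.021371
Posterior odds = 0.18764 / 0.021371 ≈ 8.78.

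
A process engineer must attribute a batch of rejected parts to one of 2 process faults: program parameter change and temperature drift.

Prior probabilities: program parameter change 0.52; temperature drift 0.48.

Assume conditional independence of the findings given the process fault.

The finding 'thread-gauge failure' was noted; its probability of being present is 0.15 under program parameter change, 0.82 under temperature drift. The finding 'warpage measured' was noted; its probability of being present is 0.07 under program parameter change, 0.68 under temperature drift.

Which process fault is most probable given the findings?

Multiply each prior by the joint likelihood of the evidence pattern:
  program parameter change: 0.52 × 0.15 × 0.07 = 0.00546
  temperature drift: 0.48 × 0.82 × 0.68 = 0.26765
Normalizing constant Z = 0.00546 + 0.26765 = 0.27311.
P(program parameter change | evidence) ≈ 0.00546 / 0.27311 ≈ 0.020
P(temperature drift | evidence) ≈ 0.26765 / 0.27311 ≈ 0.980
The largest is 0.980, so temperature drift is most probable.

temperature drift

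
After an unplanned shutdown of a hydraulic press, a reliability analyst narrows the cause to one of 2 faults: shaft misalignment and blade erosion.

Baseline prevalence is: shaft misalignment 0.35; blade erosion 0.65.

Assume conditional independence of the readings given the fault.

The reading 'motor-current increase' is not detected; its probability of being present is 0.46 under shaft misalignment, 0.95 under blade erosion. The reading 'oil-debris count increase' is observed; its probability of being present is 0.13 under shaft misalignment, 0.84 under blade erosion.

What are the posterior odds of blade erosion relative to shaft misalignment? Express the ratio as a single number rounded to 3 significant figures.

1.11

Posterior odds equal prior odds times the likelihood ratio; only the two competing hypotheses matter (using 1 − P(present | H) for each absent reading).
  blade erosion: 0.65 × (1 − 0.95) × 0.84 = 0.0273
  shaft misalignment: 0.35 × (1 − 0.46) × 0.13 = 0.02457
Posterior odds = 0.0273 / 0.02457 ≈ 1.11.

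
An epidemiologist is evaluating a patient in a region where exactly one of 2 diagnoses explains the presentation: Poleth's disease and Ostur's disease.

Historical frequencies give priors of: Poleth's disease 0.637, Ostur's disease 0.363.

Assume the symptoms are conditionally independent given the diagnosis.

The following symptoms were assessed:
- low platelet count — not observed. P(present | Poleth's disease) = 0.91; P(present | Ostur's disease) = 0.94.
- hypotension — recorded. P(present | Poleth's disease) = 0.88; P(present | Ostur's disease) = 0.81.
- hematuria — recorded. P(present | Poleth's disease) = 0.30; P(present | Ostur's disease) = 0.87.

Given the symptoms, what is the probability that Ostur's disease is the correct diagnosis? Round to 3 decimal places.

0.503

For each hypothesis, the unnormalized posterior weight is prior × product of the symptom likelihoods (using 1 − P(present | H) for each absent symptom):
  Poleth's disease: 0.637 × (1 − 0.91) × 0.88 × 0.30 = 0.015135
  Ostur's disease: 0.363 × (1 − 0.94) × 0.81 × 0.87 = 0.015348
Marginal likelihood of the evidence = 0.030483.
P(Ostur's disease | evidence) = 0.015348 / 0.030483 ≈ 0.503.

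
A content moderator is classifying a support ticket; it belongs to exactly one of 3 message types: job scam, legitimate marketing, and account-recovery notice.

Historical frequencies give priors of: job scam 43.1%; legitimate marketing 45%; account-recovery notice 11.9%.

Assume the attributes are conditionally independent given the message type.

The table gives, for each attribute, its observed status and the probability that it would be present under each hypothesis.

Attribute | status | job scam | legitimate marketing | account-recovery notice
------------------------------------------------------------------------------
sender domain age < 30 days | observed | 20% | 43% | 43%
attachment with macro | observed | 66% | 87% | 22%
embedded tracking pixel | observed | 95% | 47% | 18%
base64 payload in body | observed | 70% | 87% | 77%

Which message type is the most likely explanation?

By Bayes' rule with conditional independence, the unnormalized weight for each hypothesis is prior × ∏ likelihoods:
  job scam: 0.431 × 0.20 × 0.66 × 0.95 × 0.70 = 0.037833
  legitimate marketing: 0.450 × 0.43 × 0.87 × 0.47 × 0.87 = 0.068836
  account-recovery notice: 0.119 × 0.43 × 0.22 × 0.18 × 0.77 = 0.0015603
Marginal likelihood of the evidence = 0.10823.
P(job scam | evidence) ≈ 0.037833 / 0.10823 ≈ 0.350
P(legitimate marketing | evidence) ≈ 0.068836 / 0.10823 ≈ 0.636
P(account-recovery notice | evidence) ≈ 0.0015603 / 0.10823 ≈ 0.014
The largest is 0.636, so legitimate marketing is most probable.

legitimate marketing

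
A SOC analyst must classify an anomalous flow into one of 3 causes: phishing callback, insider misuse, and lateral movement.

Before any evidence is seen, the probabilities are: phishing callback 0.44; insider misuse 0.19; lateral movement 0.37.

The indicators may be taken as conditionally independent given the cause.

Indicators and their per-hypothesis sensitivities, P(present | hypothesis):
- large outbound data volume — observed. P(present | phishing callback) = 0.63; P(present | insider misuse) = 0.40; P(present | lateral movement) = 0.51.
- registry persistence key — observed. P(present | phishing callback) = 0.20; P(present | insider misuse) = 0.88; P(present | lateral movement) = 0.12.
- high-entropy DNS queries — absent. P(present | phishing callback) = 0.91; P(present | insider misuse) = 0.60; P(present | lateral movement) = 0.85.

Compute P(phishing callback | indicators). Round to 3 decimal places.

For each hypothesis, the unnormalized posterior weight is prior × product of the indicator likelihoods (using 1 − P(present | H) for each absent indicator):
  phishing callback: 0.44 × 0.63 × 0.20 × (1 − 0.91) = 0.0049896
  insider misuse: 0.19 × 0.40 × 0.88 × (1 − 0.60) = 0.026752
  lateral movement: 0.37 × 0.51 × 0.12 × (1 − 0.85) = 0.0033966
Marginal likelihood of the evidence = 0.035138.
P(phishing callback | evidence) = 0.0049896 / 0.035138 ≈ 0.142.

0.142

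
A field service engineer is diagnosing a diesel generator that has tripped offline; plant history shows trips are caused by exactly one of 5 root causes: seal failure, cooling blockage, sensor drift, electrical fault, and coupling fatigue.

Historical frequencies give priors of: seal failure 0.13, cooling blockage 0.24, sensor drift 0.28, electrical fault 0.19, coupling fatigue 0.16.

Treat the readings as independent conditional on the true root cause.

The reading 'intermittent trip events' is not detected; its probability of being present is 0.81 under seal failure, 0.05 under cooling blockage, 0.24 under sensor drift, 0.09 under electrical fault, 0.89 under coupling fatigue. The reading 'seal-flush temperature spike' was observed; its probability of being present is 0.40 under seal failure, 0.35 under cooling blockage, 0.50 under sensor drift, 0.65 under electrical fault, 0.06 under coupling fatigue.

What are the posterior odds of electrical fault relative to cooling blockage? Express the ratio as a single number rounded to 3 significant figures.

Posterior odds equal prior odds times the likelihood ratio; only the two competing hypotheses matter (using 1 − P(present | H) for each absent reading).
  electrical fault: 0.19 × (1 − 0.09) × 0.65 = 0.11238
  cooling blockage: 0.24 × (1 − 0.05) × 0.35 = 0.0798
Posterior odds = 0.11238 / 0.0798 ≈ 1.41.

1.41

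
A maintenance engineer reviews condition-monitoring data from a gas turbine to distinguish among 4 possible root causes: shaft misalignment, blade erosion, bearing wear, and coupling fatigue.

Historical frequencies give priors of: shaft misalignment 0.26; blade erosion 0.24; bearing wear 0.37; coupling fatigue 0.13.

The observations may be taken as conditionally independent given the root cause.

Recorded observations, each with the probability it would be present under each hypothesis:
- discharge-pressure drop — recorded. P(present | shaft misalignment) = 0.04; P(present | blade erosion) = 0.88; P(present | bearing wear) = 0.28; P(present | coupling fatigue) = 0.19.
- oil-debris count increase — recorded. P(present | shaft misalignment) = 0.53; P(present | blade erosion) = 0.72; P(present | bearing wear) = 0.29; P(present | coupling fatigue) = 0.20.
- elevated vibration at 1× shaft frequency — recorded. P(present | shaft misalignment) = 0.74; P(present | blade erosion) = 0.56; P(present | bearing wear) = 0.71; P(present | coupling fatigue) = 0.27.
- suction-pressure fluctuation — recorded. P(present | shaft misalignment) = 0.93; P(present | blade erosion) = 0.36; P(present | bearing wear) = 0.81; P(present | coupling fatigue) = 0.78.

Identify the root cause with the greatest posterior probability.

blade erosion

By Bayes' rule with conditional independence, the unnormalized weight for each hypothesis is prior × ∏ likelihoods:
  shaft misalignment: 0.26 × 0.04 × 0.53 × 0.74 × 0.93 = 0.0037934
  blade erosion: 0.24 × 0.88 × 0.72 × 0.56 × 0.36 = 0.030656
  bearing wear: 0.37 × 0.28 × 0.29 × 0.71 × 0.81 = 0.017278
  coupling fatigue: 0.13 × 0.19 × 0.20 × 0.27 × 0.78 = 0.0010404
Marginal likelihood of the evidence = 0.052768.
P(shaft misalignment | evidence) ≈ 0.0037934 / 0.052768 ≈ 0.072
P(blade erosion | evidence) ≈ 0.030656 / 0.052768 ≈ 0.581
P(bearing wear | evidence) ≈ 0.017278 / 0.052768 ≈ 0.327
P(coupling fatigue | evidence) ≈ 0.0010404 / 0.052768 ≈ 0.020
The largest is 0.581, so blade erosion is most probable.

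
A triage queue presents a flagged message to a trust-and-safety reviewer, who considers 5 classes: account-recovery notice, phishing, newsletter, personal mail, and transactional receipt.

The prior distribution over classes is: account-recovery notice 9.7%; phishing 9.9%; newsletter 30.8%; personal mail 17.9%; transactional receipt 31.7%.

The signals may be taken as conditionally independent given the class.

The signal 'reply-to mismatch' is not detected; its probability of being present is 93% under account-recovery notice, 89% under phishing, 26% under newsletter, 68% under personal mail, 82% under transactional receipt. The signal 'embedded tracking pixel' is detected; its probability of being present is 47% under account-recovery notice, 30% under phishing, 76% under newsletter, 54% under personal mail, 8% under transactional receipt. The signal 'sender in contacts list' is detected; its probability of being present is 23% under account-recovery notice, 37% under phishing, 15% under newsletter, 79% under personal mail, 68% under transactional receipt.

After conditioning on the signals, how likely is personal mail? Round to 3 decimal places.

0.441

Multiply each prior by the joint likelihood of the signal pattern (using 1 − P(present | H) for each absent signal):
  account-recovery notice: 0.097 × (1 − 0.93) × 0.47 × 0.23 = 0.000734
  phishing: 0.099 × (1 − 0.89) × 0.30 × 0.37 = 0.0012088
  newsletter: 0.308 × (1 − 0.26) × 0.76 × 0.15 = 0.025983
  personal mail: 0.179 × (1 − 0.68) × 0.54 × 0.79 = 0.024436
  transactional receipt: 0.317 × (1 − 0.82) × 0.08 × 0.68 = 0.0031041
Marginal likelihood of the evidence = 0.055465.
P(personal mail | evidence) = 0.024436 / 0.055465 ≈ 0.441.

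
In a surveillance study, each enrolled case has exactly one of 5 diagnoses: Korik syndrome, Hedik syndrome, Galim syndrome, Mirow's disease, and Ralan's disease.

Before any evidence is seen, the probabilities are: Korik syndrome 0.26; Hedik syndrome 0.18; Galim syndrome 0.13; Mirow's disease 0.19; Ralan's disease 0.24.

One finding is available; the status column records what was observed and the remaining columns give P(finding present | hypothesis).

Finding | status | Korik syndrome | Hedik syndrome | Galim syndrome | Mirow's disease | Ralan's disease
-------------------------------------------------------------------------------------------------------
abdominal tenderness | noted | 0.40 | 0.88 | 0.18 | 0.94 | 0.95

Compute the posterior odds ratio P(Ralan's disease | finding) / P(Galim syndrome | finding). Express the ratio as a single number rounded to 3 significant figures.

9.74

The normalizing constant cancels in an odds ratio, so compute prior × likelihood for the two hypotheses only:
  Ralan's disease: 0.24 × 0.95 = 0.228
  Galim syndrome: 0.13 × 0.18 = 0.0234
Posterior odds = 0.228 / 0.0234 ≈ 9.74.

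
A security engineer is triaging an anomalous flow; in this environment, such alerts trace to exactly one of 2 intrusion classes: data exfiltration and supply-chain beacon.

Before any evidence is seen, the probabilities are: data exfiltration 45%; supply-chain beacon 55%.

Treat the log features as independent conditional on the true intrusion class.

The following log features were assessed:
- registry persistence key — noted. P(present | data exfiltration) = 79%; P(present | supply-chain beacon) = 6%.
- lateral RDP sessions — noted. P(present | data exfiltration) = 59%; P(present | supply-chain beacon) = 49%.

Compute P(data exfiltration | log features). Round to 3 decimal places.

0.928

Multiply each prior by the joint likelihood of the log feature pattern:
  data exfiltration: 0.45 × 0.79 × 0.59 = 0.20975
  supply-chain beacon: 0.55 × 0.06 × 0.49 = 0.01617
Normalizing constant Z = 0.20975 + 0.01617 = 0.22592.
P(data exfiltration | evidence) = 0.20975 / 0.22592 ≈ 0.928.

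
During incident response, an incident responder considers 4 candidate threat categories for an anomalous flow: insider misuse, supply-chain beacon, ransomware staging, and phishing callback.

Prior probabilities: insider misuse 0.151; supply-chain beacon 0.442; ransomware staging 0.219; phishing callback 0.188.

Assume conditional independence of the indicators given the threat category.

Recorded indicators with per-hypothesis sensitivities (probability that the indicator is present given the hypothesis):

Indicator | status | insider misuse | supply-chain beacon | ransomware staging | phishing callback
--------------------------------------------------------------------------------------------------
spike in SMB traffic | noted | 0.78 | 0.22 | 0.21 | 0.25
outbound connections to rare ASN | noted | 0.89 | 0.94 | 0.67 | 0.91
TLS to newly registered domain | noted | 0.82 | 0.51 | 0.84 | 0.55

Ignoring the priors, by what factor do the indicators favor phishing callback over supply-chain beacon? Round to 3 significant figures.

1.19

The Bayes factor is the ratio of the joint likelihoods of the indicator pattern under the two hypotheses.
  phishing callback: 0.25 × 0.91 × 0.55 = 0.12513
  supply-chain beacon: 0.22 × 0.94 × 0.51 = 0.10547
Bayes factor = 0.12513 / 0.10547 ≈ 1.19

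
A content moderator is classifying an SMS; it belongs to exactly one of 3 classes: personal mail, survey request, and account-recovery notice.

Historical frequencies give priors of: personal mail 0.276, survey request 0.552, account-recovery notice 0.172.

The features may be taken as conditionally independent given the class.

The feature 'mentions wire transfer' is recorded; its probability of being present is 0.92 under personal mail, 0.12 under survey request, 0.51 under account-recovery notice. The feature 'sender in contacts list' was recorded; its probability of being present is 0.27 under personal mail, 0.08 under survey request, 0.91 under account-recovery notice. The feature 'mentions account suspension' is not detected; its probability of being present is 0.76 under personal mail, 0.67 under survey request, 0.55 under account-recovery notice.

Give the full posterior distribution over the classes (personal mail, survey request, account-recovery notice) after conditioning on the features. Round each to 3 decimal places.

For each hypothesis, the unnormalized posterior weight is prior × product of the feature likelihoods (using 1 − P(present | H) for each absent feature):
  personal mail: 0.276 × 0.92 × 0.27 × (1 − 0.76) = 0.016454
  survey request: 0.552 × 0.12 × 0.08 × (1 − 0.67) = 0.0017487
  account-recovery notice: 0.172 × 0.51 × 0.91 × (1 − 0.55) = 0.035921
Marginal likelihood of the evidence = 0.054124.
P(personal mail | evidence) = 0.016454 / 0.054124 ≈ 0.304
P(survey request | evidence) = 0.0017487 / 0.054124 ≈ 0.032
P(account-recovery notice | evidence) = 0.035921 / 0.054124 ≈ 0.664

0.304, 0.032, 0.664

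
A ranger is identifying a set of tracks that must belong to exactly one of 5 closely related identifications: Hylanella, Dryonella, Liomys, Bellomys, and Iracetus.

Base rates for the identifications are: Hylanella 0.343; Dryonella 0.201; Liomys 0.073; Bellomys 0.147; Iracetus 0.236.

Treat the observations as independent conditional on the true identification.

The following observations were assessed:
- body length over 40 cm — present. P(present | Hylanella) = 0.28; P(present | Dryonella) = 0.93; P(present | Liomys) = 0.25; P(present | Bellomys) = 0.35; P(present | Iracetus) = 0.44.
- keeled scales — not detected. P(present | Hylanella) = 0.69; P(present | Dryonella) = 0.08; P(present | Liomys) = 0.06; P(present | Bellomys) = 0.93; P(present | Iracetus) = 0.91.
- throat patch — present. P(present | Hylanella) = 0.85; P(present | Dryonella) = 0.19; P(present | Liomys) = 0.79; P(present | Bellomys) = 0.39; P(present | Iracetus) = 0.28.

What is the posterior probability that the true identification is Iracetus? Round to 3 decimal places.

0.035

For each hypothesis, the unnormalized posterior weight is prior × product of the observation likelihoods (using 1 − P(present | H) for each absent observation):
  Hylanella: 0.343 × 0.28 × (1 − 0.69) × 0.85 = 0.025307
  Dryonella: 0.201 × 0.93 × (1 − 0.08) × 0.19 = 0.032675
  Liomys: 0.073 × 0.25 × (1 − 0.06) × 0.79 = 0.013552
  Bellomys: 0.147 × 0.35 × (1 − 0.93) × 0.39 = 0.0014046
  Iracetus: 0.236 × 0.44 × (1 − 0.91) × 0.28 = 0.0026168
Normalizing constant Z = 0.025307 + 0.032675 + 0.013552 + 0.0014046 + 0.0026168 = 0.075556.
P(Iracetus | evidence) = 0.0026168 / 0.075556 ≈ 0.035.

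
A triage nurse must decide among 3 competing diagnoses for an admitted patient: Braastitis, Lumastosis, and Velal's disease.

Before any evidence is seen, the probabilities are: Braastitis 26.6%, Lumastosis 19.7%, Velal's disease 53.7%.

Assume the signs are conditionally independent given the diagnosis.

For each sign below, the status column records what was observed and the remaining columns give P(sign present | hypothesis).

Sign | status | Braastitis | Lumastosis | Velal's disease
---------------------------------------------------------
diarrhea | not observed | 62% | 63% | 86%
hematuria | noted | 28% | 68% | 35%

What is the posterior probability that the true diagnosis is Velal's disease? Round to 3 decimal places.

0.253

Multiply each prior by the joint likelihood of the sign pattern (using 1 − P(present | H) for each absent sign):
  Braastitis: 0.266 × (1 − 0.62) × 0.28 = 0.028302
  Lumastosis: 0.197 × (1 − 0.63) × 0.68 = 0.049565
  Velal's disease: 0.537 × (1 − 0.86) × 0.35 = 0.026313
Normalizing constant Z = 0.028302 + 0.049565 + 0.026313 = 0.10418.
P(Velal's disease | evidence) = 0.026313 / 0.10418 ≈ 0.253.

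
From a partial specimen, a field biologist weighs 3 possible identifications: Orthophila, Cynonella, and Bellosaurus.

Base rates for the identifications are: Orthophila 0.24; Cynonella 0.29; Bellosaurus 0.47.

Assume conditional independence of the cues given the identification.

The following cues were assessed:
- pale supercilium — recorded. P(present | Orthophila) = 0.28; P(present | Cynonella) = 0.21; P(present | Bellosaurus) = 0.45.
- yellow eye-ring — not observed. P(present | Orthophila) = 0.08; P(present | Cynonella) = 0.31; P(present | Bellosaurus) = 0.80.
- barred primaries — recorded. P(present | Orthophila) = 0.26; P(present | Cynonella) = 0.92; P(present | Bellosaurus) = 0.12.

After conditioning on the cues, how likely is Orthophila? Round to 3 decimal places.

0.269

For each hypothesis, the unnormalized posterior weight is prior × product of the cue likelihoods (using 1 − P(present | H) for each absent cue):
  Orthophila: 0.24 × 0.28 × (1 − 0.08) × 0.26 = 0.016074
  Cynonella: 0.29 × 0.21 × (1 − 0.31) × 0.92 = 0.038659
  Bellosaurus: 0.47 × 0.45 × (1 − 0.80) × 0.12 = 0.005076
The unnormalized weights sum to 0.05981.
P(Orthophila | evidence) = 0.016074 / 0.05981 ≈ 0.269.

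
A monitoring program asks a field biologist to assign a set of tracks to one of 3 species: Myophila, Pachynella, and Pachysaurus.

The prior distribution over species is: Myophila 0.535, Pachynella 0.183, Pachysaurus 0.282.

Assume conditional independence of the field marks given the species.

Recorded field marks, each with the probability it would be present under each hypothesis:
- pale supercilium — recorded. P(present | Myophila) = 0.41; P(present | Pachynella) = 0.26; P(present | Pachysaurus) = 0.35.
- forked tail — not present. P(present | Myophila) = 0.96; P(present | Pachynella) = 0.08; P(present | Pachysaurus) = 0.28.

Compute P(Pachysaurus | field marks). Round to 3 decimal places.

Multiply each prior by the joint likelihood of the field mark pattern (using 1 − P(present | H) for each absent field mark):
  Myophila: 0.535 × 0.41 × (1 − 0.96) = 0.008774
  Pachynella: 0.183 × 0.26 × (1 − 0.08) = 0.043774
  Pachysaurus: 0.282 × 0.35 × (1 − 0.28) = 0.071064
Marginal likelihood of the evidence = 0.12361.
P(Pachysaurus | evidence) = 0.071064 / 0.12361 ≈ 0.575.

0.575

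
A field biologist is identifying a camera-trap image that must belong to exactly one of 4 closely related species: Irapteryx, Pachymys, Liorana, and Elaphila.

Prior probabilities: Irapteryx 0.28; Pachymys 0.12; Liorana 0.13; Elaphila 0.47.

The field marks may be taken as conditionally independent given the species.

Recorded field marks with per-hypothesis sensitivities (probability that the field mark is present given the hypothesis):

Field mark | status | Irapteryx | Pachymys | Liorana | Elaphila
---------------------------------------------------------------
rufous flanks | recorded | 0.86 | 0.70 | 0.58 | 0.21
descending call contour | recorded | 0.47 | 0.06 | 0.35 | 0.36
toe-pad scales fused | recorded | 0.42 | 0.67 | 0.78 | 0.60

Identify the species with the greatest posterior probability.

Irapteryx

For each hypothesis, the unnormalized posterior weight is prior × product of the field mark likelihoods:
  Irapteryx: 0.28 × 0.86 × 0.47 × 0.42 = 0.047534
  Pachymys: 0.12 × 0.70 × 0.06 × 0.67 = 0.0033768
  Liorana: 0.13 × 0.58 × 0.35 × 0.78 = 0.020584
  Elaphila: 0.47 × 0.21 × 0.36 × 0.60 = 0.021319
The unnormalized weights sum to 0.092814.
P(Irapteryx | evidence) ≈ 0.047534 / 0.092814 ≈ 0.512
P(Pachymys | evidence) ≈ 0.0033768 / 0.092814 ≈ 0.036
P(Liorana | evidence) ≈ 0.020584 / 0.092814 ≈ 0.222
P(Elaphila | evidence) ≈ 0.021319 / 0.092814 ≈ 0.230
The largest is 0.512, so Irapteryx is most probable.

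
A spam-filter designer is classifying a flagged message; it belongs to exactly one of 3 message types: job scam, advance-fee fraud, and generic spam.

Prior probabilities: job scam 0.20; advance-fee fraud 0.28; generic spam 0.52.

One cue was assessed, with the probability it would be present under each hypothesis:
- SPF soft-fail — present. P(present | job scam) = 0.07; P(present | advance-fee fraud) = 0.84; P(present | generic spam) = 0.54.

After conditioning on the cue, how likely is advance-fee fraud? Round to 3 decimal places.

By Bayes' rule, the unnormalized weight for each hypothesis is prior × likelihood:
  job scam: 0.20 × 0.07 = 0.014
  advance-fee fraud: 0.28 × 0.84 = 0.2352
  generic spam: 0.52 × 0.54 = 0.2808
The unnormalized weights sum to 0.53.
P(advance-fee fraud | evidence) = 0.2352 / 0.53 ≈ 0.444.

0.444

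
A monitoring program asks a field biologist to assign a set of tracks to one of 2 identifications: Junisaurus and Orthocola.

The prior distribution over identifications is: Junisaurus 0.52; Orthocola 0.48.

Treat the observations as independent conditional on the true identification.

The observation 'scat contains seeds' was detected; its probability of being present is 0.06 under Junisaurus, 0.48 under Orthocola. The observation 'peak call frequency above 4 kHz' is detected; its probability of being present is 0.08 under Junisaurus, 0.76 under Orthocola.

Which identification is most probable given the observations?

Orthocola

For each hypothesis, the unnormalized posterior weight is prior × product of the observation likelihoods:
  Junisaurus: 0.52 × 0.06 × 0.08 = 0.002496
  Orthocola: 0.48 × 0.48 × 0.76 = 0.1751
Marginal likelihood of the evidence = 0.1776.
P(Junisaurus | evidence) ≈ 0.002496 / 0.1776 ≈ 0.014
P(Orthocola | evidence) ≈ 0.1751 / 0.1776 ≈ 0.986
The largest is 0.986, so Orthocola is most probable.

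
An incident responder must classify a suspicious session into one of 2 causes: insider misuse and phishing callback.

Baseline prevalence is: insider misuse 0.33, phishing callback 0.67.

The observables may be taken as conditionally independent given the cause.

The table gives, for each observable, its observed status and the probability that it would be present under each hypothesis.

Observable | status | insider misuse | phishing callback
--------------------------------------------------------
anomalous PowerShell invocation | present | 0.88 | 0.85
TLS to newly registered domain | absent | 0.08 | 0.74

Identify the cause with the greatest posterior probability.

insider misuse

Multiply each prior by the joint likelihood of the observable pattern (using 1 − P(present | H) for each absent observable):
  insider misuse: 0.33 × 0.88 × (1 − 0.08) = 0.26717
  phishing callback: 0.67 × 0.85 × (1 − 0.74) = 0.14807
The unnormalized weights sum to 0.41524.
P(insider misuse | evidence) ≈ 0.26717 / 0.41524 ≈ 0.643
P(phishing callback | evidence) ≈ 0.14807 / 0.41524 ≈ 0.357
The largest is 0.643, so insider misuse is most probable.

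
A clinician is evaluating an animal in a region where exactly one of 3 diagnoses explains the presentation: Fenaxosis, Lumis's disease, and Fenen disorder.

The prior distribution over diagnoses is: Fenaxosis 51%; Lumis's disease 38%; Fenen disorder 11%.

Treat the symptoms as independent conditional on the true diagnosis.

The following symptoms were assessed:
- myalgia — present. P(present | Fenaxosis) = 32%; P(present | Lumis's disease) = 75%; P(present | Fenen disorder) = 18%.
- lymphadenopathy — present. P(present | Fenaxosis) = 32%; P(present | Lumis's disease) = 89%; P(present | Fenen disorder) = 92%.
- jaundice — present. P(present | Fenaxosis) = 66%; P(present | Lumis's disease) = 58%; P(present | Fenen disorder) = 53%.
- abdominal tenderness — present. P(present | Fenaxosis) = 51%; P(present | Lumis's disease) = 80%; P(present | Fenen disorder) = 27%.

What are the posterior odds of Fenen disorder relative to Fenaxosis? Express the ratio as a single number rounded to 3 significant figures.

0.148

The normalizing constant cancels in an odds ratio, so compute prior × likelihood for the two hypotheses only:
  Fenen disorder: 0.11 × 0.18 × 0.92 × 0.53 × 0.27 = 0.0026067
  Fenaxosis: 0.51 × 0.32 × 0.32 × 0.66 × 0.51 = 0.017579
Odds(Fenen disorder : Fenaxosis) = 0.0026067 / 0.017579 ≈ 0.148.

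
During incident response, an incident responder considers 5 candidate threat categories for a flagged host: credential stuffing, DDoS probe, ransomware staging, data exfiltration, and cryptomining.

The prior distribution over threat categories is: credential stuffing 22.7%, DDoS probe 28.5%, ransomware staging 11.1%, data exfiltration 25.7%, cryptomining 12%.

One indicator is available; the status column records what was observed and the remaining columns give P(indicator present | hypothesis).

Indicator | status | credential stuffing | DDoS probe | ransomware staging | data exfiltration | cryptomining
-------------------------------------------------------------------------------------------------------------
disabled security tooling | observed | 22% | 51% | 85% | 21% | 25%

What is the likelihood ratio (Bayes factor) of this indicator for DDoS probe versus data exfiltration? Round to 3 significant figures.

2.43

The Bayes factor is the ratio of the two likelihoods.
  DDoS probe: 0.51
  data exfiltration: 0.21
Bayes factor = 0.51 / 0.21 ≈ 2.43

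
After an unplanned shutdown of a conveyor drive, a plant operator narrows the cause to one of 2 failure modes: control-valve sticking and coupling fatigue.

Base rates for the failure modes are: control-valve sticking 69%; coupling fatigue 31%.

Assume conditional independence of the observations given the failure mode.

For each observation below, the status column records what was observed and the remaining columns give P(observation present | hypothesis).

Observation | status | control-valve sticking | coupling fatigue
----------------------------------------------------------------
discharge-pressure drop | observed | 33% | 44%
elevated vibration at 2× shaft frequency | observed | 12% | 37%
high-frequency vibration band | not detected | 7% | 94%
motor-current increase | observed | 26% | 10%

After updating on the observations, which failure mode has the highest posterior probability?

control-valve sticking

By Bayes' rule with conditional independence, the unnormalized weight for each hypothesis is prior × ∏ likelihoods (using 1 − P(present | H) for each absent observation):
  control-valve sticking: 0.69 × 0.33 × 0.12 × (1 − 0.07) × 0.26 = 0.0066069
  coupling fatigue: 0.31 × 0.44 × 0.37 × (1 − 0.94) × 0.10 = 0.00030281
The unnormalized weights sum to 0.0069098.
P(control-valve sticking | evidence) ≈ 0.0066069 / 0.0069098 ≈ 0.956
P(coupling fatigue | evidence) ≈ 0.00030281 / 0.0069098 ≈ 0.044
The largest is 0.956, so control-valve sticking is most probable.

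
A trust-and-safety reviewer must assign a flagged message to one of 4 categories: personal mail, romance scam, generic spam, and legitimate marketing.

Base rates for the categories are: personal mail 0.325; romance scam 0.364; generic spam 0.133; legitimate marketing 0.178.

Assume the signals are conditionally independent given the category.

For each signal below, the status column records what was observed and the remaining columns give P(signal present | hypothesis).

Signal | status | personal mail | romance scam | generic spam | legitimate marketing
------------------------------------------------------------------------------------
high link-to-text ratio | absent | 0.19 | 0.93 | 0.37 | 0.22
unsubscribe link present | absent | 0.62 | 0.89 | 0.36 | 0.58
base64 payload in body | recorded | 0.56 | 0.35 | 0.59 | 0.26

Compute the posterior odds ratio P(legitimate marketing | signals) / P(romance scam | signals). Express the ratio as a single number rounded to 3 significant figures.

Unnormalized posterior weight (prior times the signal likelihoods) for each of the two hypotheses (using 1 − P(present | H) for each absent signal):
  legitimate marketing: 0.178 × (1 − 0.22) × (1 − 0.58) × 0.26 = 0.015161
  romance scam: 0.364 × (1 − 0.93) × (1 − 0.89) × 0.35 = 0.00098098
Odds(legitimate marketing : romance scam) = 0.015161 / 0.00098098 ≈ 15.5.

15.5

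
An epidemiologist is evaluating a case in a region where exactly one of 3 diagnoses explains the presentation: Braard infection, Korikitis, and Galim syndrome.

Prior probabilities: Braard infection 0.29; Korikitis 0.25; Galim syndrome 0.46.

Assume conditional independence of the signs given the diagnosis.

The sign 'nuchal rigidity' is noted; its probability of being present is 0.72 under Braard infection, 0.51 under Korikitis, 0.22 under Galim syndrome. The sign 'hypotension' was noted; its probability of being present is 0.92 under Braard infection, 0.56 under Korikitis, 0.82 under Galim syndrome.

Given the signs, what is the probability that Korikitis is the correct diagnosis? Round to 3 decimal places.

0.206

For each hypothesis, the unnormalized posterior weight is prior × product of the sign likelihoods:
  Braard infection: 0.29 × 0.72 × 0.92 = 0.1921
  Korikitis: 0.25 × 0.51 × 0.56 = 0.0714
  Galim syndrome: 0.46 × 0.22 × 0.82 = 0.082984
Normalizing constant Z = 0.1921 + 0.0714 + 0.082984 = 0.34648.
P(Korikitis | evidence) = 0.0714 / 0.34648 ≈ 0.206.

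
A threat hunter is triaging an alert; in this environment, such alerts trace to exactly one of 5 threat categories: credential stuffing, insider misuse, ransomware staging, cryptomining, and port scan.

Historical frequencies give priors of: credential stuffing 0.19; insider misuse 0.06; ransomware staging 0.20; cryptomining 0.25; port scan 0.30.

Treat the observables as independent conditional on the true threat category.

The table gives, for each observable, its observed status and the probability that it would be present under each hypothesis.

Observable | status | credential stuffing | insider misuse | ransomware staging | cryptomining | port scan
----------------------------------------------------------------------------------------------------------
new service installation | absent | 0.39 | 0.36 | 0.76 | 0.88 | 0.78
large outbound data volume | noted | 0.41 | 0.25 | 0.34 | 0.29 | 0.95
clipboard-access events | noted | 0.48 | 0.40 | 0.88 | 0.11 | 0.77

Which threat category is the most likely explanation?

port scan

For each hypothesis, the unnormalized posterior weight is prior × product of the observable likelihoods (using 1 − P(present | H) for each absent observable):
  credential stuffing: 0.19 × (1 − 0.39) × 0.41 × 0.48 = 0.022809
  insider misuse: 0.06 × (1 − 0.36) × 0.25 × 0.40 = 0.00384
  ransomware staging: 0.20 × (1 − 0.76) × 0.34 × 0.88 = 0.014362
  cryptomining: 0.25 × (1 − 0.88) × 0.29 × 0.11 = 0.000957
  port scan: 0.30 × (1 − 0.78) × 0.95 × 0.77 = 0.048279
The unnormalized weights sum to 0.090247.
P(credential stuffing | evidence) ≈ 0.022809 / 0.090247 ≈ 0.253
P(insider misuse | evidence) ≈ 0.00384 / 0.090247 ≈ 0.043
P(ransomware staging | evidence) ≈ 0.014362 / 0.090247 ≈ 0.159
P(cryptomining | evidence) ≈ 0.000957 / 0.090247 ≈ 0.011
P(port scan | evidence) ≈ 0.048279 / 0.090247 ≈ 0.535
The largest is 0.535, so port scan is most probable.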